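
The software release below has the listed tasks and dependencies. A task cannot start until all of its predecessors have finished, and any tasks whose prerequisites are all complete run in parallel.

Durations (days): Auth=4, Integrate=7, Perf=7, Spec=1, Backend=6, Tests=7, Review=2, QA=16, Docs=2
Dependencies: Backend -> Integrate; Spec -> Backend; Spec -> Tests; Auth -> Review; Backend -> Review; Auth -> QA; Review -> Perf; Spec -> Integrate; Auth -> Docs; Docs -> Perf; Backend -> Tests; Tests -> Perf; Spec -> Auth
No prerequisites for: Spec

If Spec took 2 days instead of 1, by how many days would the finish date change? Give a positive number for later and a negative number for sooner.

Critical path before the change: Spec→Backend→Tests→Perf = 1+6+7+7 = 21 giving 21 days.
Spec is on the critical path; changing it to 2 makes that path 22 days.
No other chain overtakes it, so the finish is 22 days.
Change in finish: 22 − 21 = +1 days.

1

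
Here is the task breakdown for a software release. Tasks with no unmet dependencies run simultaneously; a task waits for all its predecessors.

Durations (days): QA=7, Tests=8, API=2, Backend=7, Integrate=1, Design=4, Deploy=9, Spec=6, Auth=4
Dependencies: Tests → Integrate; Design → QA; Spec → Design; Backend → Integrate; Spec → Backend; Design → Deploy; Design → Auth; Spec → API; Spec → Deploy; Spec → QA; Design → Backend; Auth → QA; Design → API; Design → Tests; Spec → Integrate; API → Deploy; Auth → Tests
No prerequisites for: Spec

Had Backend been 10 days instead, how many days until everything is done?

23

The binding path is Spec→Design→Auth→Tests→Integrate = 6+4+4+8+1 = 23; finish at 23 days.
Backend has 5 days of float (longest path through it is 18).
No other chain overtakes it, so the finish is 23 days.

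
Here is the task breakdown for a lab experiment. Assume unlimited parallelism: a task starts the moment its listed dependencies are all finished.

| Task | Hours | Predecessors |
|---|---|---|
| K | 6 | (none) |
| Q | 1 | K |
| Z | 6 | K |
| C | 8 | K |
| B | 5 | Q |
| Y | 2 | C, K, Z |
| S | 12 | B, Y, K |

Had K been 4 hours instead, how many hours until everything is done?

Critical path before the change: K→C→Y→S = 6+8+2+12 = 28 giving 28 hours.
K lies on that path, so at 4 hours the path becomes 26 hours.
The critical path is still K→C→Y→S; finish is now 26 hours.

26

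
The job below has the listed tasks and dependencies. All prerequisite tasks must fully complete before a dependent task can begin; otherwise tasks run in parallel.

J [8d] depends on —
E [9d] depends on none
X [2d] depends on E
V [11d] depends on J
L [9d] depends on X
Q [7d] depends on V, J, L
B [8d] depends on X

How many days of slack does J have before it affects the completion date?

1

Critical path: E→X→L→Q = 9+2+9+7 = 27, so the finish is 27 days.
The longest chain containing J totals 26 days.
Slack of J = 1 − 0 = 1 day.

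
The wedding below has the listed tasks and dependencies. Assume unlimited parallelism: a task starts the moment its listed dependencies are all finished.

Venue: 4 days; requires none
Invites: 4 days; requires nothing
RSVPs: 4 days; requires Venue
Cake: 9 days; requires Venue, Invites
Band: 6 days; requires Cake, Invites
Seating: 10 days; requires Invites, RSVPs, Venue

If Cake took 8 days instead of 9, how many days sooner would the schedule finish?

1

Baseline: Venue→Cake→Band = 4+9+6 = 19 → 19 days.
Since Cake is critical, the -1 change carries straight to that chain (now 18 days).
Now Venue→RSVPs→Seating = 4+4+10 = 18 is longest, so the finish becomes 18 days.
Change in finish: 18 − 19 = -1 days.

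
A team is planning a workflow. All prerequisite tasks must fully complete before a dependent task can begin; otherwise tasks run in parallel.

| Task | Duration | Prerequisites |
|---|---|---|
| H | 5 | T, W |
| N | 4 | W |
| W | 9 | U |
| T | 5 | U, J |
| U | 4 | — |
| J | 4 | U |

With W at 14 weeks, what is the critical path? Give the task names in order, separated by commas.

Actual critical path: U→W→H = 4+9+5 = 18 ⇒ 18 weeks.
W lies on that path, so at 14 weeks the path becomes 23 weeks.
No other chain overtakes it, so the finish is 23 weeks.

U, W, H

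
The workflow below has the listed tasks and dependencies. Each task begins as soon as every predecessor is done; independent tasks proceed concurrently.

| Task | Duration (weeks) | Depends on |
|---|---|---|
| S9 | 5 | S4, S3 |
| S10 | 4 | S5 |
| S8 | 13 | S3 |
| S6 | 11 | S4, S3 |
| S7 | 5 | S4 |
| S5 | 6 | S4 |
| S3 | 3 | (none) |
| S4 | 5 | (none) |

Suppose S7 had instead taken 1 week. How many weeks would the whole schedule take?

16

Actual critical path: S3→S8 = 3+13 = 16 ⇒ 16 weeks.
S7 is off the critical path — its longest chain is 10 weeks, giving 6 of slack.
That remains the longest chain; total 16 weeks.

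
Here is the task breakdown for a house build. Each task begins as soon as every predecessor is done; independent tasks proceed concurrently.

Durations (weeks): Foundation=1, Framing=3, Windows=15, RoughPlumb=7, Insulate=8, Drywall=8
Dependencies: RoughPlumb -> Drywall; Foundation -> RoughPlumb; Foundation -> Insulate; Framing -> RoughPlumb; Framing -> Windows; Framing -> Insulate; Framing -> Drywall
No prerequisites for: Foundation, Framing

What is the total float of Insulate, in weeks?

The longest chain is Framing→Windows = 3+15 = 18; overall finish 18 weeks.
Insulate finishes as early as 11 and must finish by 18.
Float = 18 − 11 = 7.

7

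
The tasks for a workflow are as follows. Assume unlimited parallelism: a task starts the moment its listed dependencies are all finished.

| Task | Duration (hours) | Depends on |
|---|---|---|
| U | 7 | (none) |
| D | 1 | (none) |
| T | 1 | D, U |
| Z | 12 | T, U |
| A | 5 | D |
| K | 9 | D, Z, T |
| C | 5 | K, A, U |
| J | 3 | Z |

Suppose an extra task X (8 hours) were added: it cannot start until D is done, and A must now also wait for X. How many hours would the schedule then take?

34

Originally the schedule takes 34 hours.
With X inserted, A now waits for max(D, X).
New critical path: U→T→Z→K→C = 7+1+12+9+5 = 34 ⇒ 34 hours.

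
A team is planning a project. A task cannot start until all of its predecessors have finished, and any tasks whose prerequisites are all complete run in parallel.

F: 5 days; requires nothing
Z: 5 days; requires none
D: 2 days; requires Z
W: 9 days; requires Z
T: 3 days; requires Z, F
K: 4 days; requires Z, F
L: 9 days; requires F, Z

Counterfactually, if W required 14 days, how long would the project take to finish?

19

As given, the longest chain is Z→W = 5+9 = 14, so the finish is 14 days.
W lies on that path, so at 14 days the path becomes 19 days.
That remains the longest chain; total 19 days.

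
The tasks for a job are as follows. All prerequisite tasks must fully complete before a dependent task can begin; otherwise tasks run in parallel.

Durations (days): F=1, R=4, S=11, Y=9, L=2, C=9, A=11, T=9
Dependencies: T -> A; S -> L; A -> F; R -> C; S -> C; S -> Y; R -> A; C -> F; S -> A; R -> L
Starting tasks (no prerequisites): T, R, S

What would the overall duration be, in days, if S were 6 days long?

21

Baseline: S→A→F = 11+11+1 = 23 → 23 days.
S lies on that path, so at 6 days the path becomes 18 days.
The binding chain switches to T→A→F = 9+11+1 = 21; finish 21 days.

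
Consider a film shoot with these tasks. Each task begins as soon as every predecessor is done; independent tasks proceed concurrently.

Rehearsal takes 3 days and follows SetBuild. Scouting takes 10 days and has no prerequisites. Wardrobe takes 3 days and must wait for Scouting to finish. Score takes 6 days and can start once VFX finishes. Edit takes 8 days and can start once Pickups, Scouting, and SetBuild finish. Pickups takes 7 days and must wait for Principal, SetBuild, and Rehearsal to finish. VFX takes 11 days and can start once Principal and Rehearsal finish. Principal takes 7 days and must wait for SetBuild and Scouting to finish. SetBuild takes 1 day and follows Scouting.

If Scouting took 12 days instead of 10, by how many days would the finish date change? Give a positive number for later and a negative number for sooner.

2

As given, the longest chain is Scouting→SetBuild→Principal→VFX→Score = 10+1+7+11+6 = 35, so the finish is 35 days.
Scouting is on the critical path; changing it to 12 makes that path 37 days.
The critical path is still Scouting→SetBuild→Principal→VFX→Score; finish is now 37 days.
Change in finish: 37 − 35 = +2 days.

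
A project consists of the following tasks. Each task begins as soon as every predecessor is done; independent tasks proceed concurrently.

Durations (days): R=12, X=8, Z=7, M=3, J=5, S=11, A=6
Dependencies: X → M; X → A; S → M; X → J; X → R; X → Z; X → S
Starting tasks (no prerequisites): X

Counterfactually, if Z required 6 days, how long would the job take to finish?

22

The binding path is X→S→M = 8+11+3 = 22; finish at 22 days.
Z has 7 days of float (longest path through it is 15).
The critical path is still X→S→M; finish is now 22 days.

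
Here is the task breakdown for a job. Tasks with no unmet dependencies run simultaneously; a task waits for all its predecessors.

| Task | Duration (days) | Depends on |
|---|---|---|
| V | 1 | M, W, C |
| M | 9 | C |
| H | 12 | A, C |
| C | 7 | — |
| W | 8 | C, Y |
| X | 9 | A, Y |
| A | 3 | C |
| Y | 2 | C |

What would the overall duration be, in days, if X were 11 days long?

The binding path is C→A→H = 7+3+12 = 22; finish at 22 days.
X is off the critical path — its longest chain is 19 days, giving 3 of slack.
That remains the longest chain; total 22 days.

22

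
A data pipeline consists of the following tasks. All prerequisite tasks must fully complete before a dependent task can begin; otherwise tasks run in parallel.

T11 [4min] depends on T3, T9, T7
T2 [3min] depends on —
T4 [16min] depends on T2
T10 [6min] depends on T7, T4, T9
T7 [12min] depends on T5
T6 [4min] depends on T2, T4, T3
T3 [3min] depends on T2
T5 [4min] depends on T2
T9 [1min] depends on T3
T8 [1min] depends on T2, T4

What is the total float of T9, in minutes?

Critical path: T2→T4→T10 = 3+16+6 = 25, so the finish is 25 minutes.
Longest path through T9: 13 minutes (earliest finish 7, latest finish 19).
Slack of T9 = 18 − 6 = 12 minutes.

12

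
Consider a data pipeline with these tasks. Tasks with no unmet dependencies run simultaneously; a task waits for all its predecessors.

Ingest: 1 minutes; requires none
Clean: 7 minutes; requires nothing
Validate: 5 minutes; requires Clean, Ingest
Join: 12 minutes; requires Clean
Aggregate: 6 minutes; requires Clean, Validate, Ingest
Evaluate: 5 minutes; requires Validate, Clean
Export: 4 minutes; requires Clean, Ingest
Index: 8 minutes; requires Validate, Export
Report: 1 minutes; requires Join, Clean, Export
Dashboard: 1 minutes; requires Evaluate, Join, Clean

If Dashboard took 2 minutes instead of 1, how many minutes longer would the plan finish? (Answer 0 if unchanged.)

1

Critical path before the change: Clean→Join→Dashboard = 7+12+1 = 20 giving 20 minutes.
Since Dashboard is critical, the +1 change carries straight to that chain (now 21 minutes).
No other chain overtakes it, so the finish is 21 minutes.
Change in finish: 21 − 20 = +1 minutes.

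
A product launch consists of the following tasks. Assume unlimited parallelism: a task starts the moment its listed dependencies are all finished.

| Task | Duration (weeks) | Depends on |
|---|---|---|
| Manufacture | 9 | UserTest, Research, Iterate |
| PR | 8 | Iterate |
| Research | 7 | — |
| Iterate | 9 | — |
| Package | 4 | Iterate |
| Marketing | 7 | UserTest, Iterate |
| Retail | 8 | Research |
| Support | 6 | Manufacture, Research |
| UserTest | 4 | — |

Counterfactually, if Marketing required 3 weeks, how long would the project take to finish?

Baseline: Iterate→Manufacture→Support = 9+9+6 = 24 → 24 weeks.
The longest path through Marketing is only 16 weeks, so Marketing has float 8.
No other chain overtakes it, so the finish is 24 weeks.

24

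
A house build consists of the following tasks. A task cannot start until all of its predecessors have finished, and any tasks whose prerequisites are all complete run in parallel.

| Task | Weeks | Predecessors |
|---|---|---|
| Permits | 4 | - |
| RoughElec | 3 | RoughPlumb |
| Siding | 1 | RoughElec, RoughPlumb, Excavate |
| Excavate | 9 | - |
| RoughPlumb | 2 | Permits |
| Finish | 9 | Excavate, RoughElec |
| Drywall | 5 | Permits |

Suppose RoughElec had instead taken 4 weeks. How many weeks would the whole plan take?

19

As given, the longest chain is Permits→RoughPlumb→RoughElec→Finish = 4+2+3+9 = 18, so the finish is 18 weeks.
Since RoughElec is critical, the +1 change carries straight to that chain (now 19 weeks).
No other chain overtakes it, so the finish is 19 weeks.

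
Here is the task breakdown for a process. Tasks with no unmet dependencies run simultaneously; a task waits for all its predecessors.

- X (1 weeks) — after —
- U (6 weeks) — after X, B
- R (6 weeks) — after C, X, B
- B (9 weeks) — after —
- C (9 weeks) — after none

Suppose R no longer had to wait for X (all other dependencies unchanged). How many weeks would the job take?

Before: longest chain B→R = 9+6 = 15, finish 15.
Dropping X→R doesn't change R's earliest start (9); another predecessor still binds.
New critical path: B→R = 9+6 = 15 ⇒ 15 weeks.

15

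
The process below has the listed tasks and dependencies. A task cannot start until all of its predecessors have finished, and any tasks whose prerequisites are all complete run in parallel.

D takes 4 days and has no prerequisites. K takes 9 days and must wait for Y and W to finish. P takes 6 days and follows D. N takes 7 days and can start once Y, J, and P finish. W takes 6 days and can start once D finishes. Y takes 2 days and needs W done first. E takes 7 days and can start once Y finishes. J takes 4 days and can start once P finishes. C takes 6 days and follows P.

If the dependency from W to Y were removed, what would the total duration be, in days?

21

With the dependency in place, D→W→Y→K = 4+6+2+9 = 21 sets the finish at 21 days.
Without W→Y, Y's earliest start moves from 10 to 0.
New critical path: D→P→J→N = 4+6+4+7 = 21 ⇒ 21 days.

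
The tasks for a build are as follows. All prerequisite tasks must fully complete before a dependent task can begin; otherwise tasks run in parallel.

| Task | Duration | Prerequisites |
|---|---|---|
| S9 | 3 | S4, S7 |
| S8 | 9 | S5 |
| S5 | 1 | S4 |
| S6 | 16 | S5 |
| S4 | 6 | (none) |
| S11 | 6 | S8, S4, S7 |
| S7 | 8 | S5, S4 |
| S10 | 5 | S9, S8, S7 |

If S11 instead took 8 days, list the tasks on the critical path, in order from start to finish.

S4, S5, S8, S11

The binding path is S4→S5→S6 = 6+1+16 = 23; finish at 23 days.
S11 has 1 day of float (longest path through it is 22).
Now S4→S5→S8→S11 = 6+1+9+8 = 24 is longest, so the finish becomes 24 days.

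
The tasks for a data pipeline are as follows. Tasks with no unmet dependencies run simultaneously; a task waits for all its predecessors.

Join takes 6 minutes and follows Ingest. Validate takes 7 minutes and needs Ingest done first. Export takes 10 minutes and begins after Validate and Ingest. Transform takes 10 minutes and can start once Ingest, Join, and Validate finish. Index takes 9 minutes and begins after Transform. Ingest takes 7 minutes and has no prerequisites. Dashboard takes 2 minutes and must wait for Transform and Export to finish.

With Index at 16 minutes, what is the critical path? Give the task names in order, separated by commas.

Actual critical path: Ingest→Validate→Transform→Index = 7+7+10+9 = 33 ⇒ 33 minutes.
Since Index is critical, the +7 change carries straight to that chain (now 40 minutes).
That remains the longest chain; total 40 minutes.

Ingest, Validate, Transform, Index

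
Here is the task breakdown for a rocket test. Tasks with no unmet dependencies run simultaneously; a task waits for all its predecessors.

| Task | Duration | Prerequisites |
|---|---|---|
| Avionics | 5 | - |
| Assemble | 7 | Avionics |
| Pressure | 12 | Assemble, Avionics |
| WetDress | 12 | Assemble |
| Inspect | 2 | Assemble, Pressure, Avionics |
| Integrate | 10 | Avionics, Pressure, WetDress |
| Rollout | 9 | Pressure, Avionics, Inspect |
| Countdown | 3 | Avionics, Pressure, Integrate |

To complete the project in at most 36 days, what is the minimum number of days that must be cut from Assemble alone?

1

Current finish: 37 days; target: 36.
Assemble is on every critical path, so each day cut from Assemble cuts the finish by one (this holds down to a finish of 31).
Need 37 − 36 = 1 day off Assemble → Assemble becomes 6 days, finish becomes 36.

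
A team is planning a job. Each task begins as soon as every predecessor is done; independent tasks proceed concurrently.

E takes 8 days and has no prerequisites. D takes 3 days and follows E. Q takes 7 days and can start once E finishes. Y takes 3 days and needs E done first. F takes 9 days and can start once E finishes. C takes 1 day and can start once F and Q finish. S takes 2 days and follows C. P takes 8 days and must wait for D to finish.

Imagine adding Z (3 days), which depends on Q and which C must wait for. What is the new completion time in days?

Originally the schedule takes 20 days.
With Z inserted, C now waits for max(F, Q, Z).
New critical path: E→Q→Z→C→S = 8+7+3+1+2 = 21 ⇒ 21 days.

21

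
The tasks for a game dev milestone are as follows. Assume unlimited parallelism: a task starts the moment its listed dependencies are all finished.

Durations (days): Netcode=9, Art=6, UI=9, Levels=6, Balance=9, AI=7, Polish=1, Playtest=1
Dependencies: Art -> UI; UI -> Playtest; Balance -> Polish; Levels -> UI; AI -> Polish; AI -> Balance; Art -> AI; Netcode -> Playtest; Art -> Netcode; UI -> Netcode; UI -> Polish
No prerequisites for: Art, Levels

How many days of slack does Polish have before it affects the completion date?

2

The longest chain is Art→UI→Netcode→Playtest = 6+9+9+1 = 25; overall finish 25 days.
Longest path through Polish: 23 days (earliest finish 23, latest finish 25).
Slack of Polish = 24 − 22 = 2 days.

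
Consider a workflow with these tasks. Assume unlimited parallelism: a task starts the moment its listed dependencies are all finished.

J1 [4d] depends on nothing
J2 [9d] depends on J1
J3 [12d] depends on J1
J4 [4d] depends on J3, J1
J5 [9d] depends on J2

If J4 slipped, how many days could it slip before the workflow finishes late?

2

Critical path: J1→J2→J5 = 4+9+9 = 22, so the finish is 22 days.
Longest path through J4: 20 days (earliest finish 20, latest finish 22).
Float = 22 − 20 = 2.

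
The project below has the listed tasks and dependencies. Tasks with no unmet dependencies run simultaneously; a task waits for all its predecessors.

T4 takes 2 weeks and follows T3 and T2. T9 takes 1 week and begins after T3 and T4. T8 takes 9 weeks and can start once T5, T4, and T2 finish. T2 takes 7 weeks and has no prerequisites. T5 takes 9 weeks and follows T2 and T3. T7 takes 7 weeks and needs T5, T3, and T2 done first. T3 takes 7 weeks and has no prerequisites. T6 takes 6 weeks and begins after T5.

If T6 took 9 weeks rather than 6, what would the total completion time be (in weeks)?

Critical path before the change: T2→T5→T8 = 7+9+9 = 25 giving 25 weeks.
The longest path through T6 is only 22 weeks, so T6 has float 3.
The binding chain switches to T2→T5→T6 = 7+9+9 = 25; finish 25 weeks.

25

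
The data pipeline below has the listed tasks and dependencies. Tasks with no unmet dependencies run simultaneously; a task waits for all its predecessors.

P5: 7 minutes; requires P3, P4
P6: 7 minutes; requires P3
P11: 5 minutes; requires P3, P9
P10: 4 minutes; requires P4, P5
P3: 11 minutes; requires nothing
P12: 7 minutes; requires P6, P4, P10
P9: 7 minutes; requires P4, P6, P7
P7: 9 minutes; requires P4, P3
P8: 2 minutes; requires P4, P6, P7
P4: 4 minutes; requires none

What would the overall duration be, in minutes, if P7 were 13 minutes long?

36

The binding path is P3→P7→P9→P11 = 11+9+7+5 = 32; finish at 32 minutes.
P7 lies on that path, so at 13 minutes the path becomes 36 minutes.
That remains the longest chain; total 36 minutes.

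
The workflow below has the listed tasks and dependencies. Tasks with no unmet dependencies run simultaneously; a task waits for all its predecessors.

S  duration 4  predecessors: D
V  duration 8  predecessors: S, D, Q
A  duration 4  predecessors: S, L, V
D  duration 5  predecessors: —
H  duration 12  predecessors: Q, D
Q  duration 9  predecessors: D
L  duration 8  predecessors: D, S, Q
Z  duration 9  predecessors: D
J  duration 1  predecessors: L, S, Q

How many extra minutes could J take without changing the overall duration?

The longest chain is D→Q→V→A = 5+9+8+4 = 26; overall finish 26 minutes.
Longest path through J: 23 minutes (earliest finish 23, latest finish 26).
Float = 26 − 23 = 3.

3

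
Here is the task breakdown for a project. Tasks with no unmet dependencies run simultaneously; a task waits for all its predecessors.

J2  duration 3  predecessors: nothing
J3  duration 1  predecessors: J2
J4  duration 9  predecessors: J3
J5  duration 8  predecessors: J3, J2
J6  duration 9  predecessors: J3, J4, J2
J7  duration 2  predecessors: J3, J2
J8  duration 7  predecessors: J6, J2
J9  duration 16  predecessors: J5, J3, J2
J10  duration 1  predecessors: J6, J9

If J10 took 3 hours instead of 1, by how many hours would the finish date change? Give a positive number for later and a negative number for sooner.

2

As given, the longest chain is J2→J3→J5→J9→J10 = 3+1+8+16+1 = 29, so the finish is 29 hours.
J10 lies on that path, so at 3 hours the path becomes 31 hours.
The critical path is still J2→J3→J5→J9→J10; finish is now 31 hours.
Change in finish: 31 − 29 = +2 hours.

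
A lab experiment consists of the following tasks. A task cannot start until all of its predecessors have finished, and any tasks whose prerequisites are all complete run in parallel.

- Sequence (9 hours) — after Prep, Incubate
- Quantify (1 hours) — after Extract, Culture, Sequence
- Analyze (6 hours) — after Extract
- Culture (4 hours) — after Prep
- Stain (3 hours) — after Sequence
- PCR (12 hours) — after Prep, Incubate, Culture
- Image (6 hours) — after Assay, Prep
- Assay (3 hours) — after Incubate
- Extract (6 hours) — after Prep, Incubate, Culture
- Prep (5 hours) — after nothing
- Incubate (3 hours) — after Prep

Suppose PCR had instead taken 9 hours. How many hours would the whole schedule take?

21

Actual critical path: Prep→Culture→PCR = 5+4+12 = 21 ⇒ 21 hours.
Since PCR is critical, the -3 change carries straight to that chain (now 18 hours).
New critical path: Prep→Culture→Extract→Analyze = 5+4+6+6 = 21 ⇒ 21 hours.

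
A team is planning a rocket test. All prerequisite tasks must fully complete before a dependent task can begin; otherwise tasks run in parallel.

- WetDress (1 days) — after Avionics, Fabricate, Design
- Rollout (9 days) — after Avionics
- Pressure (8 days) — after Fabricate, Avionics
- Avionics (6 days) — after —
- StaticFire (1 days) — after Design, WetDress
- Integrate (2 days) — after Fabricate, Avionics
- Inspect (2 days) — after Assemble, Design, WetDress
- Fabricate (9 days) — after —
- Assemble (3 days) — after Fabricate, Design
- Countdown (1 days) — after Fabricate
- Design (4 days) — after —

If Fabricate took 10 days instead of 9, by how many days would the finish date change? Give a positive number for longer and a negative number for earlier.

Critical path before the change: Fabricate→Pressure = 9+8 = 17 giving 17 days.
Fabricate is on the critical path; changing it to 10 makes that path 18 days.
That remains the longest chain; total 18 days.
Change in finish: 18 − 17 = +1 days.

1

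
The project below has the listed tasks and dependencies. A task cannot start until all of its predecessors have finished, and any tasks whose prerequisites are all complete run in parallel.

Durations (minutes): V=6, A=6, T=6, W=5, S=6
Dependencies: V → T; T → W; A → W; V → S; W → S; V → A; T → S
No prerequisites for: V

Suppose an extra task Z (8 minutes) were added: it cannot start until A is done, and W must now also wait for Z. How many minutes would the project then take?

31

Originally the project takes 23 minutes.
With Z inserted, W now waits for max(A, T, Z).
New critical path: V→A→Z→W→S = 6+6+8+5+6 = 31 ⇒ 31 minutes.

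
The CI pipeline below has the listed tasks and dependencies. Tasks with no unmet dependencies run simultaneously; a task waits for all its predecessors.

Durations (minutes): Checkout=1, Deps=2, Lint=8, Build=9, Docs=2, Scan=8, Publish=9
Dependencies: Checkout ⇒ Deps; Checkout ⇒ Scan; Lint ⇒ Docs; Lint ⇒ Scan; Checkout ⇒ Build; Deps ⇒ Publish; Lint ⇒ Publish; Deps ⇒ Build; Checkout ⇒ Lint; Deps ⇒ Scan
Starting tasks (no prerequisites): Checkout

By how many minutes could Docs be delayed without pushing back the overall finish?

Critical path: Checkout→Lint→Publish = 1+8+9 = 18, so the finish is 18 minutes.
Longest path through Docs: 11 minutes (earliest finish 11, latest finish 18).
So Docs can slip 18 − 11 = 7 minutes.

7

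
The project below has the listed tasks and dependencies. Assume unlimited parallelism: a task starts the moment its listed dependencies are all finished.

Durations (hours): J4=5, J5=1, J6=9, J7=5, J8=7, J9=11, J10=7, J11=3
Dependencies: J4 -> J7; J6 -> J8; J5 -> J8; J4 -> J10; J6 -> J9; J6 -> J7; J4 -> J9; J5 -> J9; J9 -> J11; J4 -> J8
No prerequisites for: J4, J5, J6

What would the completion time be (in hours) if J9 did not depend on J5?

23

Original critical path: J6→J9→J11 = 9+11+3 = 23 ⇒ 23 hours.
Dropping J5→J9 doesn't change J9's earliest start (9); another predecessor still binds.
After: J6→J9→J11 = 9+11+3 = 23 → 23 hours.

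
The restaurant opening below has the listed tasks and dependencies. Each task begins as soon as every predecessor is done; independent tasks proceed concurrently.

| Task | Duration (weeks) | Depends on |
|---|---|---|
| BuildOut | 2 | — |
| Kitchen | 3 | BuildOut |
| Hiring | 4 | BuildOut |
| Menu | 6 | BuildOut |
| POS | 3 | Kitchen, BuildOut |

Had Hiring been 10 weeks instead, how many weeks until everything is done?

12

The binding path is BuildOut→Kitchen→POS = 2+3+3 = 8; finish at 8 weeks.
Hiring is off the critical path — its longest chain is 6 weeks, giving 2 of slack.
Now BuildOut→Hiring = 2+10 = 12 is longest, so the finish becomes 12 weeks.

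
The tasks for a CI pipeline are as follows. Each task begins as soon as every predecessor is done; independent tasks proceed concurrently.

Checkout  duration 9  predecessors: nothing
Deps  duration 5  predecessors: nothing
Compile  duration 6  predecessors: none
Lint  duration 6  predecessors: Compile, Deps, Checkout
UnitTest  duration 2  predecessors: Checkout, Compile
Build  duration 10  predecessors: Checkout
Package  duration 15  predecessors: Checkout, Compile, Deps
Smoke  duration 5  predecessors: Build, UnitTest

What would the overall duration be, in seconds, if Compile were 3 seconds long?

24

The binding path is Checkout→Build→Smoke = 9+10+5 = 24; finish at 24 seconds.
Compile has 3 seconds of float (longest path through it is 21).
The critical path is still Checkout→Build→Smoke; finish is now 24 seconds.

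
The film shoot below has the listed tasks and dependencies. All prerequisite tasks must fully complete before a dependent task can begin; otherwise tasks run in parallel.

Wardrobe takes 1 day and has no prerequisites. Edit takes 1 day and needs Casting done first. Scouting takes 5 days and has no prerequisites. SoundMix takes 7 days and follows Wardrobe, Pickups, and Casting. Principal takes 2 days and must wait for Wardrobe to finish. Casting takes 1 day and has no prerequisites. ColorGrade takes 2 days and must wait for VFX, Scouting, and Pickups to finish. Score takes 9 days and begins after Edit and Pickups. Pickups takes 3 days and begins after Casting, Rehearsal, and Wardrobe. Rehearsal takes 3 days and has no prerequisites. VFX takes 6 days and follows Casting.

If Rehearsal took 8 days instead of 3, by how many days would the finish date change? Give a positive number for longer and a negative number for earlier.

As given, the longest chain is Rehearsal→Pickups→Score = 3+3+9 = 15, so the finish is 15 days.
Since Rehearsal is critical, the +5 change carries straight to that chain (now 20 days).
The critical path is still Rehearsal→Pickups→Score; finish is now 20 days.
Change in finish: 20 − 15 = +5 days.

5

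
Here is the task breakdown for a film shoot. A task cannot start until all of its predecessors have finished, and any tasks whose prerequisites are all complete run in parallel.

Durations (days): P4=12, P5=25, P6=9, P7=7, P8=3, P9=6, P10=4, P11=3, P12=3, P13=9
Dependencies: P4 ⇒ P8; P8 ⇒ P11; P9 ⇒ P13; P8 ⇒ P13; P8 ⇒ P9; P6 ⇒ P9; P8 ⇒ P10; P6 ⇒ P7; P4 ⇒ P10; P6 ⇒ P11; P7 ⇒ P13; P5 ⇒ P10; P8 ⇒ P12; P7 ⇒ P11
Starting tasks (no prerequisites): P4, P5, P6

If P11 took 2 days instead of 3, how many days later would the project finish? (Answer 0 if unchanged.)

0

Critical path before the change: P4→P8→P9→P13 = 12+3+6+9 = 30 giving 30 days.
P11 has 11 days of float (longest path through it is 19).
That remains the longest chain; total 30 days.
Change in finish: 30 − 30 = +0 days.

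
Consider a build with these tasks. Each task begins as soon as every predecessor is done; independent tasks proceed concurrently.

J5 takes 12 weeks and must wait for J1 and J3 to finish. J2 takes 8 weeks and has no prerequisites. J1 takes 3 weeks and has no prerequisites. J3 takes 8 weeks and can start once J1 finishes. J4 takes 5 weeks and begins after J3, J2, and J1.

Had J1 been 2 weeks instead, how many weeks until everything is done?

Critical path before the change: J1→J3→J5 = 3+8+12 = 23 giving 23 weeks.
Since J1 is critical, the -1 change carries straight to that chain (now 22 weeks).
That remains the longest chain; total 22 weeks.

22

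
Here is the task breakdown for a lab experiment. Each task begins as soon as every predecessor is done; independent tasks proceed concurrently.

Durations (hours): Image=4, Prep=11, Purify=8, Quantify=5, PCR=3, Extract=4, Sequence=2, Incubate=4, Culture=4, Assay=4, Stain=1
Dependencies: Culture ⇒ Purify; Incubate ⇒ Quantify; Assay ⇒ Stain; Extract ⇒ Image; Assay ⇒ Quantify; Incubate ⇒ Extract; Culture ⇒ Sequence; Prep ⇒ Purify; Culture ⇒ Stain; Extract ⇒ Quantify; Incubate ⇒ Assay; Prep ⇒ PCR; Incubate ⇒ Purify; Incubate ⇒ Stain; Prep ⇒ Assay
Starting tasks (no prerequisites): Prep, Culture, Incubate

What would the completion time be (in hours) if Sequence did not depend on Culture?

20

With the dependency in place, Prep→Assay→Quantify = 11+4+5 = 20 sets the finish at 20 hours.
Without Culture→Sequence, Sequence's earliest start moves from 4 to 0.
After: Prep→Assay→Quantify = 11+4+5 = 20 → 20 hours.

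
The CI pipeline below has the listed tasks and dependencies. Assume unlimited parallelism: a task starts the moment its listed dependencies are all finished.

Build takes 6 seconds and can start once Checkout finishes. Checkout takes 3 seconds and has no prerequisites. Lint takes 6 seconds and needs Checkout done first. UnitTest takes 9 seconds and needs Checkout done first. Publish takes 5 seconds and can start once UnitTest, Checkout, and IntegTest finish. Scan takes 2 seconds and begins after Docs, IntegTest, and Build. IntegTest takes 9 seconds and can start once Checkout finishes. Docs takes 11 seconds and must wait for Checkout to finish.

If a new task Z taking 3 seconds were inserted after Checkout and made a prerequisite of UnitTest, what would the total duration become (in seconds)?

20

Originally the project takes 17 seconds.
With Z inserted, UnitTest now waits for max(Checkout, Z).
New critical path: Checkout→Z→UnitTest→Publish = 3+3+9+5 = 20 ⇒ 20 seconds.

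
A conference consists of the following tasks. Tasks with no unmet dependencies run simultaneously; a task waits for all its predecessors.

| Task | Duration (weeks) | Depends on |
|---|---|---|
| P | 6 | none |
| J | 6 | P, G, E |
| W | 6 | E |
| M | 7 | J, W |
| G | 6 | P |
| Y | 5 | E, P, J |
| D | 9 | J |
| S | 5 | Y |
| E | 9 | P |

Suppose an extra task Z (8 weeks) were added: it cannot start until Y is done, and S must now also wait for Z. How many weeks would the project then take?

39

Originally the project takes 31 weeks.
With Z inserted, S now waits for max(Y, Z).
New critical path: P→E→J→Y→Z→S = 6+9+6+5+8+5 = 39 ⇒ 39 weeks.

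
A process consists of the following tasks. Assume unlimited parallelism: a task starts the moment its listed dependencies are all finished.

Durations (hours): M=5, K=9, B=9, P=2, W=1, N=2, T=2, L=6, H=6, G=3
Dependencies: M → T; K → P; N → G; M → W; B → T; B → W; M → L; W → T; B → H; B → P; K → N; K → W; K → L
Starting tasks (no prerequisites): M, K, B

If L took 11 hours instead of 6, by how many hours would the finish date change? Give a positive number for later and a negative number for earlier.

5

As given, the longest chain is K→L = 9+6 = 15, so the finish is 15 hours.
Since L is critical, the +5 change carries straight to that chain (now 20 hours).
That remains the longest chain; total 20 hours.
Change in finish: 20 − 15 = +5 hours.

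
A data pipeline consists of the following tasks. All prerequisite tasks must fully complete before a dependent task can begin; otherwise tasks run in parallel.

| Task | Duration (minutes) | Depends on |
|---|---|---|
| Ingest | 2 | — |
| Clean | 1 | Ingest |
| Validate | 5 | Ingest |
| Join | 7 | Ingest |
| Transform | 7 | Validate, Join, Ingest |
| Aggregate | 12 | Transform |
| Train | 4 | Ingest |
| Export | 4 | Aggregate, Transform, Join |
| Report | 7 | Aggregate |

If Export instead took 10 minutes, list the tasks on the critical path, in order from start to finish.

Critical path before the change: Ingest→Join→Transform→Aggregate→Report = 2+7+7+12+7 = 35 giving 35 minutes.
Export is off the critical path — its longest chain is 32 minutes, giving 3 of slack.
Now Ingest→Join→Transform→Aggregate→Export = 2+7+7+12+10 = 38 is longest, so the finish becomes 38 minutes.

Ingest, Join, Transform, Aggregate, Export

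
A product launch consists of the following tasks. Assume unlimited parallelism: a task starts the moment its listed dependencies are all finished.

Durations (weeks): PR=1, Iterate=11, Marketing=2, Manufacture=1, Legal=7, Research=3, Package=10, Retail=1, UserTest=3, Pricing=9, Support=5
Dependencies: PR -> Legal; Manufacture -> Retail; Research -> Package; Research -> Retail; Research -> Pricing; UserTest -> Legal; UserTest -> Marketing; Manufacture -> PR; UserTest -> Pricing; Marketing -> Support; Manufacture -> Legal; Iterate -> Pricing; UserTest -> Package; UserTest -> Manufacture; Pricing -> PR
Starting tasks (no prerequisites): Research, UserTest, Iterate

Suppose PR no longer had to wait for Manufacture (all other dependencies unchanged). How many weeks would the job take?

With the dependency in place, Iterate→Pricing→PR→Legal = 11+9+1+7 = 28 sets the finish at 28 weeks.
Dropping Manufacture→PR doesn't change PR's earliest start (20); another predecessor still binds.
The longest chain is now Iterate→Pricing→PR→Legal = 11+9+1+7 = 28, so the job takes 28 weeks.

28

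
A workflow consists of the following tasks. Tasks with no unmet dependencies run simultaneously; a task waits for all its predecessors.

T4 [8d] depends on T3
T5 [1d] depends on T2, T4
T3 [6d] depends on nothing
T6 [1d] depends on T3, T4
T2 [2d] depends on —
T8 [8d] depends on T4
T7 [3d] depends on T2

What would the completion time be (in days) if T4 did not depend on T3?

16

Before: longest chain T3→T4→T8 = 6+8+8 = 22, finish 22.
Without T3→T4, T4's earliest start moves from 6 to 0.
After: T4→T8 = 8+8 = 16 → 16 days.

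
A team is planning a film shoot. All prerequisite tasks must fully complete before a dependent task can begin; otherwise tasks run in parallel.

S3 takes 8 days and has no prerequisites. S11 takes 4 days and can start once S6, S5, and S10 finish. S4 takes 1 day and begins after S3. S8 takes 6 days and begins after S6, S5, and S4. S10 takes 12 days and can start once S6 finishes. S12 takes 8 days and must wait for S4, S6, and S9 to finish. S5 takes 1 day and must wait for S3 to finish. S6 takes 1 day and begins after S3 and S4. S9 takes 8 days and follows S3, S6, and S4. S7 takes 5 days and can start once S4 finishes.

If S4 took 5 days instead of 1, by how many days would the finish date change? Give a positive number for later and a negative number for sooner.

Actual critical path: S3→S4→S6→S9→S12 = 8+1+1+8+8 = 26 ⇒ 26 days.
Since S4 is critical, the +4 change carries straight to that chain (now 30 days).
The critical path is still S3→S4→S6→S9→S12; finish is now 30 days.
Change in finish: 30 − 26 = +4 days.

4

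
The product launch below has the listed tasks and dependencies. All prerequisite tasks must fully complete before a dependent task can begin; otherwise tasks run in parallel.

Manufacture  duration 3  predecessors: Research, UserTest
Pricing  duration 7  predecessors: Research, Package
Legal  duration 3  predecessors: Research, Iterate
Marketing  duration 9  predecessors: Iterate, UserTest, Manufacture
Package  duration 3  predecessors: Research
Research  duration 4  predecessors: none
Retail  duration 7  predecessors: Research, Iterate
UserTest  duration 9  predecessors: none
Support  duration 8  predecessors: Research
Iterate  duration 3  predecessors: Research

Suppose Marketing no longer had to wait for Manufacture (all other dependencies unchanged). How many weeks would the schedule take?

18

With the dependency in place, UserTest→Manufacture→Marketing = 9+3+9 = 21 sets the finish at 21 weeks.
Without Manufacture→Marketing, Marketing's earliest start moves from 12 to 9.
After: UserTest→Marketing = 9+9 = 18 → 18 weeks.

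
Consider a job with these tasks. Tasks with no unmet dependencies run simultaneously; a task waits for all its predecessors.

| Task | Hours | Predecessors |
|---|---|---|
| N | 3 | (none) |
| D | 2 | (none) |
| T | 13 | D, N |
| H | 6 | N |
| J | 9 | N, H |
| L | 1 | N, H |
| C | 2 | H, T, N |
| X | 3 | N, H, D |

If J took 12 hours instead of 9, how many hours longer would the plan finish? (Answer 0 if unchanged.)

3

Actual critical path: N→H→J = 3+6+9 = 18 ⇒ 18 hours.
J lies on that path, so at 12 hours the path becomes 21 hours.
No other chain overtakes it, so the finish is 21 hours.
Change in finish: 21 − 18 = +3 hours.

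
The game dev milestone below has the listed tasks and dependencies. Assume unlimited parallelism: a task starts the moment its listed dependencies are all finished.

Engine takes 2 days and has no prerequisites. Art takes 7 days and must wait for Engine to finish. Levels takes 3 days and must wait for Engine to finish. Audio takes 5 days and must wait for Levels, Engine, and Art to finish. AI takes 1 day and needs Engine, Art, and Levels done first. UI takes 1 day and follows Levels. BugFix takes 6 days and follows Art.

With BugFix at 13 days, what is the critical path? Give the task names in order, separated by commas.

Engine, Art, BugFix

The binding path is Engine→Art→BugFix = 2+7+6 = 15; finish at 15 days.
BugFix is on the critical path; changing it to 13 makes that path 22 days.
That remains the longest chain; total 22 days.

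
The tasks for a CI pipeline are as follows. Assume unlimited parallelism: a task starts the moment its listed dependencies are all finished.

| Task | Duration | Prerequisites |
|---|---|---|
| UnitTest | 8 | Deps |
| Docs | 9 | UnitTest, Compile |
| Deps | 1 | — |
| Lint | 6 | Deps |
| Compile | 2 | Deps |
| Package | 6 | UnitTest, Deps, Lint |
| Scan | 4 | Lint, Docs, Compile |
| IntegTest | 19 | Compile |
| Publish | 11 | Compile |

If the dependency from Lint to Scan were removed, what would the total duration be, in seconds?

With the dependency in place, Deps→Compile→IntegTest = 1+2+19 = 22 sets the finish at 22 seconds.
Dropping Lint→Scan doesn't change Scan's earliest start (18); another predecessor still binds.
New critical path: Deps→Compile→IntegTest = 1+2+19 = 22 ⇒ 22 seconds.

22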